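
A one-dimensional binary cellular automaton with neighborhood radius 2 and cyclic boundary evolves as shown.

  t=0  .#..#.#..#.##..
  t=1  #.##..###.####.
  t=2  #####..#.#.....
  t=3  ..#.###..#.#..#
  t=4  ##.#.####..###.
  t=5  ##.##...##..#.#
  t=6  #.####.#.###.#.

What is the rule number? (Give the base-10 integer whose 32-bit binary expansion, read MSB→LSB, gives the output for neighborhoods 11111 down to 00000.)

2608167436

  ##### -> #   bit 31 = 1  t=2,i=2
  ####. -> .   bit 30 = 0  t=1,i=12
  ###.# -> .   bit 29 = 0  t=1,i=8
  ###.. -> #   bit 28 = 1  t=2,i=4
  ##.## -> #   bit 27 = 1  t=1,i=9
  ##.#. -> .   bit 26 = 0  t=1,i=14
  ##..# -> #   bit 25 = 1  t=1,i=4
  ##... -> #   bit 24 = 1  t=0,i=13
  #.### -> .   bit 23 = 0  t=1,i=10
  #.##. -> #   bit 22 = 1  t=0,i=11
  #.#.# -> #   bit 21 = 1  t=1,i=0
  #.#.. -> #   bit 20 = 1  t=0,i=6
  #..## -> .   bit 19 = 0  t=1,i=5
  #..#. -> #   bit 18 = 1  t=0,i=3
  #...# -> .   bit 17 = 0  t=0,i=14
  #.... -> #   bit 16 = 1  t=2,i=11
  .#### -> .   bit 15 = 0  t=1,i=11
  .###. -> #   bit 14 = 1  t=1,i=7
  .##.# -> #   bit 13 = 1  t=4,i=1
  .##.. -> #   bit 12 = 1  t=0,i=12
  .#.## -> #   bit 11 = 1  t=0,i=10
  .#.#. -> .   bit 10 = 0  t=0,i=5
  .#..# -> #   bit 9 = 1  t=0,i=2
  .#... -> .   bit 8 = 0  t=2,i=10
  ..### -> .   bit 7 = 0  t=1,i=6
  ..##. -> .   bit 6 = 0  t=5,i=8
  ..#.# -> .   bit 5 = 0  t=0,i=4
  ..#.. -> .   bit 4 = 0  t=0,i=1
  ...## -> #   bit 3 = 1  t=2,i=14
  ...#. -> #   bit 2 = 1  t=0,i=0
  ....# -> .   bit 1 = 0  t=2,i=13
  ..... -> .   bit 0 = 0  t=2,i=12
  bits 10011011011101010111101000001100 = 2608167436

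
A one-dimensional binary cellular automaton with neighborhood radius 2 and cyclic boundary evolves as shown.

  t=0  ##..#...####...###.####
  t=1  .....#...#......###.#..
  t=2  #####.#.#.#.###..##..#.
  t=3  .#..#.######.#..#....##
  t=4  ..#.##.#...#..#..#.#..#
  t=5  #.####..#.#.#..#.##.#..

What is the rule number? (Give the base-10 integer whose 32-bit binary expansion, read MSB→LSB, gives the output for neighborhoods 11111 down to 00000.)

  [31] ##### => .  t=0,i=21
  [30] ####. => .  t=0,i=0
  [29] ###.# => #  t=0,i=17
  [28] ###.. => .  t=0,i=1
  [27] ##.## => #  t=0,i=18
  [26] ##.#. => .  t=1,i=19
  [25] ##..# => .  t=0,i=2
  [24] ##... => .  t=0,i=12
  [23] #.### => .  t=0,i=19
  [22] #.##. => #  t=4,i=4
  [21] #.#.# => #  t=2,i=6
  [20] #.#.. => .  t=1,i=20
  [19] #..## => #  t=2,i=16
  [18] #..#. => .  t=0,i=3
  [17] #...# => .  t=0,i=6
  [16] #.... => .  t=1,i=11
  [15] .#### => #  t=0,i=9
  [14] .###. => #  t=0,i=16
  [13] .##.# => #  t=3,i=22
  [12] .##.. => .  t=2,i=18
  [11] .#.## => #  t=2,i=11
  [10] .#.#. => #  t=2,i=7
  [9] .#..# => #  t=3,i=2
  [8] .#... => #  t=0,i=5
  [7] ..### => .  t=0,i=8
  [6] ..##. => .  t=2,i=17
  [5] ..#.# => #  t=2,i=21
  [4] ..#.. => .  t=0,i=4
  [3] ...## => .  t=0,i=7
  [2] ...#. => #  t=1,i=4
  [1] ....# => #  t=1,i=3
  [0] ..... => #  t=1,i=0
  bits 00101000011010001110111100100111 = 677965607

677965607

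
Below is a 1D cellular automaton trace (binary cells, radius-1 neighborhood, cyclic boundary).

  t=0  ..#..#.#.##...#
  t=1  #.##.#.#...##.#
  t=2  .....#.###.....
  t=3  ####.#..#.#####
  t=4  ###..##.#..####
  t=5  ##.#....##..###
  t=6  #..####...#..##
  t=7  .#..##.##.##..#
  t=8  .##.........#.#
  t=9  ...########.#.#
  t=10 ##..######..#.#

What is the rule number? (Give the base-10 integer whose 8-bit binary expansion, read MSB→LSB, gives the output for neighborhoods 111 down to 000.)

149

  ### -> #   bit 7 = 1  t=2,i=8
  ##. -> .   bit 6 = 0  t=0,i=10
  #.# -> .   bit 5 = 0  t=0,i=6
  #.. -> #   bit 4 = 1  t=0,i=0
  .## -> .   bit 3 = 0  t=0,i=9
  .#. -> #   bit 2 = 1  t=0,i=2
  ..# -> .   bit 1 = 0  t=0,i=1
  ... -> #   bit 0 = 1  t=0,i=12
  bits 10010101 = 149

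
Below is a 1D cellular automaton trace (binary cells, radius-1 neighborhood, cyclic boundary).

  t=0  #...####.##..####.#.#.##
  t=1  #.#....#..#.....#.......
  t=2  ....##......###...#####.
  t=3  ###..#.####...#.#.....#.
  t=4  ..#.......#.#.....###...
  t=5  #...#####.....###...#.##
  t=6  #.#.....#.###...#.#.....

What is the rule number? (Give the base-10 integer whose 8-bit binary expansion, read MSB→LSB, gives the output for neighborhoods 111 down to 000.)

65

  nb ###: next=.  (t=0,i=5, bit7=0)
  nb ##.: next=#  (t=0,i=0, bit6=1)
  nb #.#: next=.  (t=0,i=8, bit5=0)
  nb #..: next=.  (t=0,i=1, bit4=0)
  nb .##: next=.  (t=0,i=4, bit3=0)
  nb .#.: next=.  (t=0,i=18, bit2=0)
  nb ..#: next=.  (t=0,i=3, bit1=0)
  nb ...: next=#  (t=0,i=2, bit0=1)
  bits 01000001 = 65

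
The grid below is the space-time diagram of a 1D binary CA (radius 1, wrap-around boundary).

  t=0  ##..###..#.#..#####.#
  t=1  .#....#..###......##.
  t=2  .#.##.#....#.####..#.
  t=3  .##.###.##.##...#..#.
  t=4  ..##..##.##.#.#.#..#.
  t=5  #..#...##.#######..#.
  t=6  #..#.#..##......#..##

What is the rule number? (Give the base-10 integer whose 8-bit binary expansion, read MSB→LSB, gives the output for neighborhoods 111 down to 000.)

  ###|.  b7=0 t=0,i=0
  ##.|#  b6=1 t=0,i=1
  #.#|#  b5=1 t=0,i=10
  #..|.  b4=0 t=0,i=2
  .##|.  b3=0 t=0,i=4
  .#.|#  b2=1 t=0,i=9
  ..#|.  b1=0 t=0,i=3
  ...|#  b0=1 t=1,i=3
  bits 01100101 = 101

101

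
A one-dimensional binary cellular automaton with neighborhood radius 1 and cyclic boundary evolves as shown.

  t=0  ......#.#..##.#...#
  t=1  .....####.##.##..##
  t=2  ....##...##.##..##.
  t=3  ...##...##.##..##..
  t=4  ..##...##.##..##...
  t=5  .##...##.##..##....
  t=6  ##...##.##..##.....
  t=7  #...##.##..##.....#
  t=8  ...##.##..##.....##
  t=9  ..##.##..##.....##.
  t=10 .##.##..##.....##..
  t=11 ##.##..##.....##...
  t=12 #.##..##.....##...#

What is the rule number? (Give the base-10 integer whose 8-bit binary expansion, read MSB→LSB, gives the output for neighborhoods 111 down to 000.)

  ### -> .   bit 7 = 0  t=1,i=6
  ##. -> .   bit 6 = 0  t=0,i=12
  #.# -> #   bit 5 = 1  t=0,i=7
  #.. -> .   bit 4 = 0  t=0,i=0
  .## -> #   bit 3 = 1  t=0,i=11
  .#. -> #   bit 2 = 1  t=0,i=6
  ..# -> #   bit 1 = 1  t=0,i=5
  ... -> .   bit 0 = 0  t=0,i=1
  bits 00101110 = 46

46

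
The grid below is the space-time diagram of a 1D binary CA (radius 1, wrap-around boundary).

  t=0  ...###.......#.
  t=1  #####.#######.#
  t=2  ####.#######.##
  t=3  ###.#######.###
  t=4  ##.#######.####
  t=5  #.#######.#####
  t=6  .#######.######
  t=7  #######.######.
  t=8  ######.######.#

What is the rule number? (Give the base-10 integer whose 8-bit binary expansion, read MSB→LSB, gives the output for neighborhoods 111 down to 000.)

  [7] ### => #  t=0,i=4
  [6] ##. => .  t=0,i=5
  [5] #.# => #  t=1,i=5
  [4] #.. => #  t=0,i=6
  [3] .## => #  t=0,i=3
  [2] .#. => .  t=0,i=13
  [1] ..# => #  t=0,i=2
  [0] ... => #  t=0,i=0
  bits 10111011 = 187

187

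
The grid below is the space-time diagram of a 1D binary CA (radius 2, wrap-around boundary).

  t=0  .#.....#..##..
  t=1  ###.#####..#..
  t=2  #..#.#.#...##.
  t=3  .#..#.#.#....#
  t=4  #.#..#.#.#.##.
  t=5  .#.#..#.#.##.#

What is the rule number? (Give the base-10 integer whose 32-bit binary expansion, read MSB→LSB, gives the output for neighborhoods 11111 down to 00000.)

  ##### -> .   bit 31 = 0  t=1,i=6
  ####. -> #   bit 30 = 1  t=1,i=7
  ###.# -> .   bit 29 = 0  t=1,i=2
  ###.. -> .   bit 28 = 0  t=1,i=8
  ##.## -> #   bit 27 = 1  t=1,i=3
  ##.#. -> #   bit 26 = 1  t=2,i=13
  ##..# -> .   bit 25 = 0  t=1,i=9
  ##... -> .   bit 24 = 0  t=0,i=12
  #.### -> .   bit 23 = 0  t=1,i=4
  #.##. -> #   bit 22 = 1  t=4,i=11
  #.#.# -> .   bit 21 = 0  t=2,i=5
  #.#.. -> .   bit 20 = 0  t=2,i=0
  #..## -> .   bit 19 = 0  t=0,i=9
  #..#. -> .   bit 18 = 0  t=1,i=10
  #...# -> .   bit 17 = 0  t=0,i=13
  #.... -> .   bit 16 = 0  t=0,i=3
  .#### -> #   bit 15 = 1  t=1,i=5
  .###. -> .   bit 14 = 0  t=1,i=1
  .##.# -> .   bit 13 = 0  t=2,i=12
  .##.. -> #   bit 12 = 1  t=0,i=11
  .#.## -> #   bit 11 = 1  t=4,i=10
  .#.#. -> #   bit 10 = 1  t=2,i=4
  .#..# -> #   bit 9 = 1  t=0,i=8
  .#... -> #   bit 8 = 1  t=0,i=2
  ..### -> #   bit 7 = 1  t=1,i=0
  ..##. -> .   bit 6 = 0  t=0,i=10
  ..#.# -> .   bit 5 = 0  t=2,i=3
  ..#.. -> #   bit 4 = 1  t=0,i=1
  ...## -> .   bit 3 = 0  t=2,i=10
  ...#. -> #   bit 2 = 1  t=0,i=0
  ....# -> #   bit 1 = 1  t=0,i=5
  ..... -> #   bit 0 = 1  t=0,i=4
  bits 01001100010000001001111110010111 = 1279303575

1279303575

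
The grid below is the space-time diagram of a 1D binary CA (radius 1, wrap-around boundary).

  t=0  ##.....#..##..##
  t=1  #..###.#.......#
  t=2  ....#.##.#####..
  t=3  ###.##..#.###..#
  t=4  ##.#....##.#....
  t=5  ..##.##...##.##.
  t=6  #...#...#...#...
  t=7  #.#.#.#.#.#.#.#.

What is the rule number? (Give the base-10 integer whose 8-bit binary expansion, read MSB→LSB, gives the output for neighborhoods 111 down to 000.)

165

  ### -> #   bit 7 = 1  t=0,i=0
  ##. -> .   bit 6 = 0  t=0,i=1
  #.# -> #   bit 5 = 1  t=1,i=6
  #.. -> .   bit 4 = 0  t=0,i=2
  .## -> .   bit 3 = 0  t=0,i=10
  .#. -> #   bit 2 = 1  t=0,i=7
  ..# -> .   bit 1 = 0  t=0,i=6
  ... -> #   bit 0 = 1  t=0,i=3
  bits 10100101 = 165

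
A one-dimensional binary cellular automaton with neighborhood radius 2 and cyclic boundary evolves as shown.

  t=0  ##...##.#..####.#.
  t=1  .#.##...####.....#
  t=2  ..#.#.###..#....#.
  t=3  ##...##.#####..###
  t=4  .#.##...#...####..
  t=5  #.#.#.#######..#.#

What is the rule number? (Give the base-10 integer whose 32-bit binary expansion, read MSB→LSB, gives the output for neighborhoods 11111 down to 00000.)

312351644

  #####|.  b31=0 t=3,i=10
  ####.|.  b30=0 t=0,i=13
  ###.#|.  b29=0 t=0,i=14
  ###..|#  b28=1 t=1,i=11
  ##.##|.  b27=0 t=3,i=7
  ##.#.|.  b26=0 t=0,i=7
  ##..#|#  b25=1 t=2,i=9
  ##...|.  b24=0 t=0,i=2
  #.###|#  b23=1 t=2,i=6
  #.##.|.  b22=0 t=0,i=0
  #.#.#|.  b21=0 t=0,i=16
  #.#..|#  b20=1 t=0,i=8
  #..##|#  b19=1 t=0,i=10
  #..#.|#  b18=1 t=2,i=10
  #...#|#  b17=1 t=0,i=3
  #....|.  b16=0 t=1,i=13
  .####|.  b15=0 t=0,i=12
  .###.|.  b14=0 t=2,i=7
  .##.#|.  b13=0 t=0,i=6
  .##..|#  b12=1 t=0,i=1
  .#.##|#  b11=1 t=0,i=17
  .#.#.|.  b10=0 t=1,i=0
  .#..#|#  b9=1 t=0,i=9
  .#...|#  b8=1 t=2,i=12
  ..###|#  b7=1 t=0,i=11
  ..##.|.  b6=0 t=0,i=5
  ..#.#|.  b5=0 t=1,i=17
  ..#..|#  b4=1 t=2,i=11
  ...##|#  b3=1 t=0,i=4
  ...#.|#  b2=1 t=1,i=16
  ....#|.  b1=0 t=1,i=15
  .....|.  b0=0 t=1,i=14
  bits 00010010100111100001101110011100 = 312351644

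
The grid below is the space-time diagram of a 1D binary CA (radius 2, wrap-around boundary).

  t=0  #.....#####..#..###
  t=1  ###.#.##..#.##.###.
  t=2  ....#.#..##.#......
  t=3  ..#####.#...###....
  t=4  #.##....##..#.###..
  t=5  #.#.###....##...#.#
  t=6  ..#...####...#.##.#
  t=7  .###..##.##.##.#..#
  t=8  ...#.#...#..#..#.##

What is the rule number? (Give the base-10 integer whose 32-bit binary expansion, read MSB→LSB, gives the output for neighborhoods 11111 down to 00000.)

293438902

  [31] ##### => .  t=0,i=8
  [30] ####. => .  t=0,i=9
  [29] ###.# => .  t=1,i=2
  [28] ###.. => #  t=0,i=0
  [27] ##.## => .  t=1,i=14
  [26] ##.#. => .  t=1,i=3
  [25] ##..# => .  t=0,i=11
  [24] ##... => #  t=0,i=1
  [23] #.### => .  t=1,i=0
  [22] #.##. => #  t=1,i=6
  [21] #.#.# => #  t=1,i=4
  [20] #.#.. => #  t=2,i=6
  [19] #..## => #  t=0,i=15
  [18] #..#. => #  t=0,i=12
  [17] #...# => .  t=3,i=10
  [16] #.... => #  t=0,i=2
  [15] .#### => #  t=0,i=7
  [14] .###. => .  t=1,i=1
  [13] .##.# => .  t=1,i=13
  [12] .##.. => .  t=1,i=7
  [11] .#.## => .  t=1,i=5
  [10] .#.#. => #  t=2,i=5
  [9] .#..# => .  t=0,i=14
  [8] .#... => #  t=2,i=13
  [7] ..### => #  t=0,i=6
  [6] ..##. => .  t=2,i=9
  [5] ..#.# => #  t=1,i=10
  [4] ..#.. => #  t=0,i=13
  [3] ...## => .  t=0,i=5
  [2] ...#. => #  t=2,i=3
  [1] ....# => #  t=0,i=4
  [0] ..... => .  t=0,i=3
  bits 00010001011111011000010110110110 = 293438902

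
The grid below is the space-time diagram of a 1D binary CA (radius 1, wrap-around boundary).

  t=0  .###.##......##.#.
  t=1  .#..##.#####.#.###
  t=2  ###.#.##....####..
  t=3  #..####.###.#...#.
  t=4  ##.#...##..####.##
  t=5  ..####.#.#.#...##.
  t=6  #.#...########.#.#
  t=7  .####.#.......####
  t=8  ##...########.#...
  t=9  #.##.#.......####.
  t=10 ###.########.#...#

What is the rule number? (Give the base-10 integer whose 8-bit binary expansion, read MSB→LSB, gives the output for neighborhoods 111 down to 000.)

61

  ###|.  b7=0 t=0,i=2
  ##.|.  b6=0 t=0,i=3
  #.#|#  b5=1 t=0,i=4
  #..|#  b4=1 t=0,i=7
  .##|#  b3=1 t=0,i=1
  .#.|#  b2=1 t=0,i=16
  ..#|.  b1=0 t=0,i=0
  ...|#  b0=1 t=0,i=8
  bits 00111101 = 61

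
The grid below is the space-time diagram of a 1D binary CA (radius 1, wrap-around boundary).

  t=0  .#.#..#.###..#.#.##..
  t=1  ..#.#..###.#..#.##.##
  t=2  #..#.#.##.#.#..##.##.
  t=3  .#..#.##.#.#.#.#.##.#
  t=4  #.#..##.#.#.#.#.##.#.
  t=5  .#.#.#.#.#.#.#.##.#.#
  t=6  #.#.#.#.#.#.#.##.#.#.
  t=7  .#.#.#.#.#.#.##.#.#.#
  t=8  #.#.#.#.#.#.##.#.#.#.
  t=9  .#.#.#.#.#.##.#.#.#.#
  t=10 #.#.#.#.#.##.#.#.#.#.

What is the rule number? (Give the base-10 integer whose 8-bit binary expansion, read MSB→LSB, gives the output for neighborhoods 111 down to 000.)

  ###|#  b7=1 t=0,i=9
  ##.|.  b6=0 t=0,i=10
  #.#|#  b5=1 t=0,i=2
  #..|#  b4=1 t=0,i=4
  .##|#  b3=1 t=0,i=8
  .#.|.  b2=0 t=0,i=1
  ..#|.  b1=0 t=0,i=0
  ...|#  b0=1 t=0,i=20
  bits 10111001 = 185

185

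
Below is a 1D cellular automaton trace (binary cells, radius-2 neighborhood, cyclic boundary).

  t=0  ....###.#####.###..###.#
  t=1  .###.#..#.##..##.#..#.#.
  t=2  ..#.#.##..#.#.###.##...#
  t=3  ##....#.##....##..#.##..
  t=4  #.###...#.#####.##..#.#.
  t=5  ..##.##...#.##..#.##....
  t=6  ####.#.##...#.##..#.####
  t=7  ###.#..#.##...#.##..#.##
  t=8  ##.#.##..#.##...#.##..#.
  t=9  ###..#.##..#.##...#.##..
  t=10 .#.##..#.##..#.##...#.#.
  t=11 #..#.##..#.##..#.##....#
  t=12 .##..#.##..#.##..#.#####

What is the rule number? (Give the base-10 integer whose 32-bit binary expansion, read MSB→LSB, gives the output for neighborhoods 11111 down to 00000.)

3351732811

  [31] ##### => #  t=0,i=10
  [30] ####. => #  t=0,i=11
  [29] ###.# => .  t=0,i=6
  [28] ###.. => .  t=0,i=16
  [27] ##.## => .  t=0,i=7
  [26] ##.#. => #  t=0,i=22
  [25] ##..# => #  t=0,i=17
  [24] ##... => #  t=2,i=20
  [23] #.### => #  t=0,i=8
  [22] #.##. => #  t=1,i=10
  [21] #.#.# => .  t=2,i=4
  [20] #.#.. => .  t=0,i=23
  [19] #..## => .  t=0,i=18
  [18] #..#. => #  t=1,i=7
  [17] #...# => #  t=2,i=21
  [16] #.... => #  t=0,i=1
  [15] .#### => .  t=0,i=9
  [14] .###. => #  t=0,i=5
  [13] .##.# => #  t=1,i=15
  [12] .##.. => .  t=1,i=11
  [11] .#.## => .  t=1,i=9
  [10] .#.#. => .  t=1,i=21
  [9] .#..# => #  t=1,i=6
  [8] .#... => .  t=0,i=0
  [7] ..### => .  t=0,i=4
  [6] ..##. => #  t=1,i=14
  [5] ..#.# => .  t=1,i=8
  [4] ..#.. => .  t=2,i=23
  [3] ...## => #  t=0,i=3
  [2] ...#. => .  t=2,i=22
  [1] ....# => #  t=0,i=2
  [0] ..... => #  t=5,i=22
  bits 11000111110001110110001001001011 = 3351732811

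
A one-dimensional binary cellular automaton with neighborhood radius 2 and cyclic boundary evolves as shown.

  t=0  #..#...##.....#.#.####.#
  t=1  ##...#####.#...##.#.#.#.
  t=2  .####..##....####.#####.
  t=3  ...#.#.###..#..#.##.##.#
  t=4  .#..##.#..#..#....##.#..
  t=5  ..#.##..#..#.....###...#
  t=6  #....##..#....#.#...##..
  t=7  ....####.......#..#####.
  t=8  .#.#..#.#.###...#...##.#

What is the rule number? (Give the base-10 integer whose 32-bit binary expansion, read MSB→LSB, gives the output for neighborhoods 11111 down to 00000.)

  nb #####: next=#  (t=1,i=7, bit31=1)
  nb ####.: next=#  (t=0,i=20, bit30=1)
  nb ###.#: next=.  (t=0,i=21, bit29=0)
  nb ###..: next=.  (t=2,i=4, bit28=0)
  nb ##.##: next=#  (t=0,i=22, bit27=1)
  nb ##.#.: next=.  (t=1,i=10, bit26=0)
  nb ##..#: next=#  (t=0,i=1, bit25=1)
  nb ##...: next=#  (t=0,i=9, bit24=1)
  nb #.###: next=#  (t=0,i=18, bit23=1)
  nb #.##.: next=.  (t=0,i=23, bit22=0)
  nb #.#.#: next=#  (t=0,i=16, bit21=1)
  nb #.#..: next=.  (t=1,i=11, bit20=0)
  nb #..##: next=.  (t=2,i=0, bit19=0)
  nb #..#.: next=.  (t=0,i=2, bit18=0)
  nb #...#: next=#  (t=0,i=5, bit17=1)
  nb #....: next=.  (t=0,i=10, bit16=0)
  nb .####: next=.  (t=0,i=19, bit15=0)
  nb .###.: next=.  (t=3,i=8, bit14=0)
  nb .##.#: next=#  (t=1,i=16, bit13=1)
  nb .##..: next=#  (t=0,i=0, bit12=1)
  nb .#.##: next=.  (t=0,i=17, bit11=0)
  nb .#.#.: next=#  (t=0,i=15, bit10=1)
  nb .#..#: next=#  (t=3,i=13, bit9=1)
  nb .#...: next=.  (t=0,i=4, bit8=0)
  nb ..###: next=.  (t=1,i=5, bit7=0)
  nb ..##.: next=#  (t=0,i=7, bit6=1)
  nb ..#.#: next=.  (t=0,i=14, bit5=0)
  nb ..#..: next=.  (t=0,i=3, bit4=0)
  nb ...##: next=#  (t=0,i=6, bit3=1)
  nb ...#.: next=.  (t=0,i=13, bit2=0)
  nb ....#: next=.  (t=0,i=12, bit1=0)
  nb .....: next=#  (t=0,i=11, bit0=1)
  bits 11001011101000100011011001001001 = 3416405577

3416405577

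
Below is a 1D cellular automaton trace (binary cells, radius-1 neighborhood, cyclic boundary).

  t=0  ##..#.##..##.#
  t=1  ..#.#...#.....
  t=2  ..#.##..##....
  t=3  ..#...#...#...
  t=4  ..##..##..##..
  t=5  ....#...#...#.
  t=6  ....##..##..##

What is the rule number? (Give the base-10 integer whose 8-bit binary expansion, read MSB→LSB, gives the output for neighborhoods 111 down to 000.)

  ###|.  b7=0 t=0,i=0
  ##.|.  b6=0 t=0,i=1
  #.#|.  b5=0 t=0,i=5
  #..|#  b4=1 t=0,i=2
  .##|.  b3=0 t=0,i=6
  .#.|#  b2=1 t=0,i=4
  ..#|.  b1=0 t=0,i=3
  ...|.  b0=0 t=1,i=0
  bits 00010100 = 20

20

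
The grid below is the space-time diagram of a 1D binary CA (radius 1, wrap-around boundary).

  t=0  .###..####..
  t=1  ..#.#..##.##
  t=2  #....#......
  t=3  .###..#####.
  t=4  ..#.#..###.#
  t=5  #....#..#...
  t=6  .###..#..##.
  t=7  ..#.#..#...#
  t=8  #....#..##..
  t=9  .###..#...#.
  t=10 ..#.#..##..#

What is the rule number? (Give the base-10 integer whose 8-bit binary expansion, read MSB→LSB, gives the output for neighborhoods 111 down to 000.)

  ### -> #   bit 7 = 1  t=0,i=2
  ##. -> .   bit 6 = 0  t=0,i=3
  #.# -> .   bit 5 = 0  t=1,i=3
  #.. -> #   bit 4 = 1  t=0,i=4
  .## -> .   bit 3 = 0  t=0,i=1
  .#. -> .   bit 2 = 0  t=1,i=2
  ..# -> .   bit 1 = 0  t=0,i=0
  ... -> #   bit 0 = 1  t=0,i=11
  bits 10010001 = 145

145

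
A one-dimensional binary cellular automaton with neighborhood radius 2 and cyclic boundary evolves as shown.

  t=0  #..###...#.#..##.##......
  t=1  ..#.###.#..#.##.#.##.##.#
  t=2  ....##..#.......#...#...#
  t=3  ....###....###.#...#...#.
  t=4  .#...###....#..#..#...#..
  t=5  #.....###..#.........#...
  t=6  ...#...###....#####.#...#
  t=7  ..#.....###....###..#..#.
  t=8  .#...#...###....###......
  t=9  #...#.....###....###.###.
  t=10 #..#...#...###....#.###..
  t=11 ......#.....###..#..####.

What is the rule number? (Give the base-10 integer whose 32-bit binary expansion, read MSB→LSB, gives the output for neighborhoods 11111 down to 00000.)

3686322245

  nb #####: next=#  (t=6,i=16, bit31=1)
  nb ####.: next=#  (t=6,i=17, bit30=1)
  nb ###.#: next=.  (t=1,i=6, bit29=0)
  nb ###..: next=#  (t=0,i=5, bit28=1)
  nb ##.##: next=#  (t=0,i=16, bit27=1)
  nb ##.#.: next=.  (t=1,i=7, bit26=0)
  nb ##..#: next=#  (t=2,i=6, bit25=1)
  nb ##...: next=#  (t=0,i=6, bit24=1)
  nb #.###: next=#  (t=1,i=4, bit23=1)
  nb #.##.: next=.  (t=0,i=17, bit22=0)
  nb #.#.#: next=#  (t=1,i=16, bit21=1)
  nb #.#..: next=#  (t=0,i=11, bit20=1)
  nb #..##: next=#  (t=0,i=2, bit19=1)
  nb #..#.: next=.  (t=1,i=1, bit18=0)
  nb #...#: next=.  (t=0,i=7, bit17=0)
  nb #....: next=.  (t=0,i=20, bit16=0)
  nb .####: next=#  (t=6,i=15, bit15=1)
  nb .###.: next=#  (t=0,i=4, bit14=1)
  nb .##.#: next=.  (t=0,i=15, bit13=0)
  nb .##..: next=#  (t=0,i=18, bit12=1)
  nb .#.##: next=.  (t=1,i=3, bit11=0)
  nb .#.#.: next=.  (t=0,i=10, bit10=0)
  nb .#..#: next=.  (t=0,i=1, bit9=0)
  nb .#...: next=.  (t=2,i=0, bit8=0)
  nb ..###: next=.  (t=0,i=3, bit7=0)
  nb ..##.: next=#  (t=0,i=14, bit6=1)
  nb ..#.#: next=.  (t=0,i=9, bit5=0)
  nb ..#..: next=.  (t=0,i=0, bit4=0)
  nb ...##: next=.  (t=2,i=3, bit3=0)
  nb ...#.: next=#  (t=0,i=8, bit2=1)
  nb ....#: next=.  (t=0,i=23, bit1=0)
  nb .....: next=#  (t=0,i=21, bit0=1)
  bits 11011011101110001101000001000101 = 3686322245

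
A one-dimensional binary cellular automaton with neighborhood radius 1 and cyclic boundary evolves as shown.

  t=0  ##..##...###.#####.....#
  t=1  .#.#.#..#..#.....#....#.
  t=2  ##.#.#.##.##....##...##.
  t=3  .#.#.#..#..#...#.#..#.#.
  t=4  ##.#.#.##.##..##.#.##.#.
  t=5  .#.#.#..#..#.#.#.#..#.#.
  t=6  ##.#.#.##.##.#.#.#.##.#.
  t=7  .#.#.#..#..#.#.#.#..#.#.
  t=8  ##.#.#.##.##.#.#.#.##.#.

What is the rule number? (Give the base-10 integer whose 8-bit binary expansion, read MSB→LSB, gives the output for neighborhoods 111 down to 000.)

70

  nb ###: next=.  (t=0,i=0, bit7=0)
  nb ##.: next=#  (t=0,i=1, bit6=1)
  nb #.#: next=.  (t=0,i=12, bit5=0)
  nb #..: next=.  (t=0,i=2, bit4=0)
  nb .##: next=.  (t=0,i=4, bit3=0)
  nb .#.: next=#  (t=1,i=1, bit2=1)
  nb ..#: next=#  (t=0,i=3, bit1=1)
  nb ...: next=.  (t=0,i=7, bit0=0)
  bits 01000110 = 70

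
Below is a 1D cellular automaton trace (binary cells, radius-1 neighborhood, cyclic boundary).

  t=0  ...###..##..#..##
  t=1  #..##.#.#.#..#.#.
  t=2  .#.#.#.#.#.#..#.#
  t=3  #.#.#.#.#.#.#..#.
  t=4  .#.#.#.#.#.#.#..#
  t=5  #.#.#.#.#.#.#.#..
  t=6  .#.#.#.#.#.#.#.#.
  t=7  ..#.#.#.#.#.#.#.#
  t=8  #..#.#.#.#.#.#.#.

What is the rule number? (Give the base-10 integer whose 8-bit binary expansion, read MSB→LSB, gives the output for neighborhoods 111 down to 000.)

  [7] ### => #  t=0,i=4
  [6] ##. => .  t=0,i=5
  [5] #.# => #  t=1,i=5
  [4] #.. => #  t=0,i=0
  [3] .## => #  t=0,i=3
  [2] .#. => .  t=0,i=12
  [1] ..# => .  t=0,i=2
  [0] ... => .  t=0,i=1
  bits 10111000 = 184

184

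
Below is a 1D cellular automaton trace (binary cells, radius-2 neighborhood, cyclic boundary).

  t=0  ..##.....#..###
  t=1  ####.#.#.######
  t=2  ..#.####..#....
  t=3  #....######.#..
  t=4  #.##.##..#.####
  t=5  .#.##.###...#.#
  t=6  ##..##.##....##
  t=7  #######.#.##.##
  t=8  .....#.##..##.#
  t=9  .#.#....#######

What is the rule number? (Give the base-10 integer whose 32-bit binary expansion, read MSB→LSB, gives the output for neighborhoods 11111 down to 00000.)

1581119186

  #####|.  b31=0 t=1,i=0
  ####.|#  b30=1 t=1,i=2
  ###.#|.  b29=0 t=1,i=3
  ###..|#  b28=1 t=0,i=14
  ##.##|#  b27=1 t=4,i=1
  ##.#.|#  b26=1 t=1,i=4
  ##..#|#  b25=1 t=0,i=0
  ##...|.  b24=0 t=0,i=4
  #.###|.  b23=0 t=1,i=9
  #.##.|.  b22=0 t=4,i=2
  #.#.#|#  b21=1 t=1,i=5
  #.#..|#  b20=1 t=3,i=12
  #..##|#  b19=1 t=0,i=1
  #..#.|#  b18=1 t=2,i=9
  #...#|.  b17=0 t=5,i=10
  #....|#  b16=1 t=0,i=5
  .####|#  b15=1 t=1,i=10
  .###.|#  b14=1 t=0,i=13
  .##.#|#  b13=1 t=4,i=3
  .##..|#  b12=1 t=0,i=3
  .#.##|.  b11=0 t=1,i=8
  .#.#.|#  b10=1 t=1,i=6
  .#..#|#  b9=1 t=0,i=10
  .#...|.  b8=0 t=2,i=11
  ..###|#  b7=1 t=0,i=12
  ..##.|#  b6=1 t=0,i=2
  ..#.#|.  b5=0 t=2,i=2
  ..#..|#  b4=1 t=0,i=9
  ...##|.  b3=0 t=3,i=4
  ...#.|.  b2=0 t=0,i=8
  ....#|#  b1=1 t=0,i=7
  .....|.  b0=0 t=0,i=6
  bits 01011110001111011111011011010010 = 1581119186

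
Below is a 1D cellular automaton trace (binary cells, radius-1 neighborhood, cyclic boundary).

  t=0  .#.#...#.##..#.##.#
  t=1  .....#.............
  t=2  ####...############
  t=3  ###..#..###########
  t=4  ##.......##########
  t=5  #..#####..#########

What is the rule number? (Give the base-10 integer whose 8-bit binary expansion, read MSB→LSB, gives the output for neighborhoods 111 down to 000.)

  nb ###: next=#  (t=2,i=0, bit7=1)
  nb ##.: next=.  (t=0,i=10, bit6=0)
  nb #.#: next=.  (t=0,i=0, bit5=0)
  nb #..: next=.  (t=0,i=4, bit4=0)
  nb .##: next=.  (t=0,i=9, bit3=0)
  nb .#.: next=.  (t=0,i=1, bit2=0)
  nb ..#: next=.  (t=0,i=6, bit1=0)
  nb ...: next=#  (t=0,i=5, bit0=1)
  bits 10000001 = 129

129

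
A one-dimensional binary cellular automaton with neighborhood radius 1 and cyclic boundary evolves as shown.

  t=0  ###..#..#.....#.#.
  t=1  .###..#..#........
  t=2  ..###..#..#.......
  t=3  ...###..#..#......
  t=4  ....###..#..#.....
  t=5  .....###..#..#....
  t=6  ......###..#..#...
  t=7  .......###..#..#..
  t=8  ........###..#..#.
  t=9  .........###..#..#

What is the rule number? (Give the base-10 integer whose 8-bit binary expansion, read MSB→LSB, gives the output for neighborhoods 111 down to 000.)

  ### -> #   bit 7 = 1  t=0,i=1
  ##. -> #   bit 6 = 1  t=0,i=2
  #.# -> .   bit 5 = 0  t=0,i=15
  #.. -> #   bit 4 = 1  t=0,i=3
  .## -> .   bit 3 = 0  t=0,i=0
  .#. -> .   bit 2 = 0  t=0,i=5
  ..# -> .   bit 1 = 0  t=0,i=4
  ... -> .   bit 0 = 0  t=0,i=10
  bits 11010000 = 208

208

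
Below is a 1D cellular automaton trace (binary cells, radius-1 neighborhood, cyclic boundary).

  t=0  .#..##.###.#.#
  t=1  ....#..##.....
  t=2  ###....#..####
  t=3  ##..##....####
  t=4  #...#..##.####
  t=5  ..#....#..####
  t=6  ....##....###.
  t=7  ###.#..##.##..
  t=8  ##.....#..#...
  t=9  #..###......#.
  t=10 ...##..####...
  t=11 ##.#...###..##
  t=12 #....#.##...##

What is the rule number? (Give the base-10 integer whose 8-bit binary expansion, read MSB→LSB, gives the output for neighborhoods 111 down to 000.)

137

  ###|#  b7=1 t=0,i=8
  ##.|.  b6=0 t=0,i=5
  #.#|.  b5=0 t=0,i=0
  #..|.  b4=0 t=0,i=2
  .##|#  b3=1 t=0,i=4
  .#.|.  b2=0 t=0,i=1
  ..#|.  b1=0 t=0,i=3
  ...|#  b0=1 t=1,i=0
  bits 10001001 = 137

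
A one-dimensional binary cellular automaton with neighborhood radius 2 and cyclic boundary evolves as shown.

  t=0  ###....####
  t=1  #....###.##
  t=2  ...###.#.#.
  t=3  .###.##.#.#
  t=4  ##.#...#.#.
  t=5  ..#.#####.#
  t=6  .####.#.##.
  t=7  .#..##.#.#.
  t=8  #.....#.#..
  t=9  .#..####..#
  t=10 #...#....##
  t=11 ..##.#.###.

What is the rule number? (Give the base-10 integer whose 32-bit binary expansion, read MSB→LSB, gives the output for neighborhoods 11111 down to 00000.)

2760252846

  #####|#  b31=1 t=0,i=0
  ####.|.  b30=0 t=0,i=1
  ###.#|#  b29=1 t=1,i=7
  ###..|.  b28=0 t=0,i=2
  ##.##|.  b27=0 t=1,i=8
  ##.#.|#  b26=1 t=2,i=6
  ##..#|.  b25=0 t=6,i=10
  ##...|.  b24=0 t=0,i=3
  #.###|#  b23=1 t=1,i=9
  #.##.|.  b22=0 t=3,i=5
  #.#.#|.  b21=0 t=2,i=7
  #.#..|.  b20=0 t=2,i=9
  #..##|.  b19=0 t=6,i=0
  #..#.|#  b18=1 t=5,i=1
  #...#|#  b17=1 t=4,i=5
  #....|.  b16=0 t=0,i=4
  .####|.  b15=0 t=0,i=8
  .###.|.  b14=0 t=1,i=6
  .##.#|.  b13=0 t=3,i=6
  .##..|#  b12=1 t=6,i=9
  .#.##|#  b11=1 t=3,i=0
  .#.#.|#  b10=1 t=2,i=8
  .#..#|.  b9=0 t=5,i=0
  .#...|#  b8=1 t=2,i=10
  ..###|#  b7=1 t=0,i=7
  ..##.|.  b6=0 t=7,i=4
  ..#.#|#  b5=1 t=4,i=7
  ..#..|.  b4=0 t=7,i=1
  ...##|#  b3=1 t=0,i=6
  ...#.|#  b2=1 t=4,i=6
  ....#|#  b1=1 t=0,i=5
  .....|.  b0=0 t=8,i=3
  bits 10100100100001100001110110101110 = 2760252846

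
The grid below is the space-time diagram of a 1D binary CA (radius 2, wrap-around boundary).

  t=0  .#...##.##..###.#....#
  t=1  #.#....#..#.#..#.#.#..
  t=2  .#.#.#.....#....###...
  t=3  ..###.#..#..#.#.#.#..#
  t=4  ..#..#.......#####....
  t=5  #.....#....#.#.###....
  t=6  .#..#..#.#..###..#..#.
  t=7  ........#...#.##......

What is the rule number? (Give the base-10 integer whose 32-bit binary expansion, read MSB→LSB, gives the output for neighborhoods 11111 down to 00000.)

  ##### -> #   bit 31 = 1  t=4,i=15
  ####. -> #   bit 30 = 1  t=4,i=16
  ###.# -> .   bit 29 = 0  t=0,i=14
  ###.. -> #   bit 28 = 1  t=2,i=18
  ##.## -> #   bit 27 = 1  t=0,i=7
  ##.#. -> #   bit 26 = 1  t=0,i=15
  ##..# -> #   bit 25 = 1  t=0,i=10
  ##... -> .   bit 24 = 0  t=2,i=19
  #.### -> .   bit 23 = 0  t=5,i=15
  #.##. -> .   bit 22 = 0  t=0,i=8
  #.#.# -> #   bit 21 = 1  t=1,i=17
  #.#.. -> .   bit 20 = 0  t=0,i=1
  #..## -> .   bit 19 = 0  t=0,i=11
  #..#. -> .   bit 18 = 0  t=1,i=9
  #...# -> .   bit 17 = 0  t=0,i=3
  #.... -> .   bit 16 = 0  t=0,i=18
  .#### -> .   bit 15 = 0  t=4,i=14
  .###. -> .   bit 14 = 0  t=0,i=13
  .##.# -> .   bit 13 = 0  t=0,i=6
  .##.. -> .   bit 12 = 0  t=0,i=9
  .#.## -> #   bit 11 = 1  t=5,i=14
  .#.#. -> #   bit 10 = 1  t=0,i=0
  .#..# -> .   bit 9 = 0  t=1,i=8
  .#... -> #   bit 8 = 1  t=0,i=2
  ..### -> #   bit 7 = 1  t=0,i=12
  ..##. -> .   bit 6 = 0  t=0,i=5
  ..#.# -> .   bit 5 = 0  t=0,i=21
  ..#.. -> .   bit 4 = 0  t=1,i=7
  ...## -> .   bit 3 = 0  t=0,i=4
  ...#. -> .   bit 2 = 0  t=0,i=20
  ....# -> #   bit 1 = 1  t=0,i=19
  ..... -> .   bit 0 = 0  t=2,i=8
  bits 11011110001000000000110110000010 = 3726642562

3726642562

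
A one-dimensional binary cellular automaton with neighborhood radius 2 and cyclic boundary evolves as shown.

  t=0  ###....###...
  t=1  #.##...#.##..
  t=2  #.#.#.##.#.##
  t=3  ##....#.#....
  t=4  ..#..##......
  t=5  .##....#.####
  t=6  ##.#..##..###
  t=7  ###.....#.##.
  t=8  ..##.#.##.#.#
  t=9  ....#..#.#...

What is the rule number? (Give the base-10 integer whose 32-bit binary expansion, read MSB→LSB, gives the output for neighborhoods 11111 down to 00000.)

2135195829

  #####|.  b31=0 t=6,i=12
  ####.|#  b30=1 t=5,i=11
  ###.#|#  b29=1 t=2,i=0
  ###..|#  b28=1 t=0,i=2
  ##.##|#  b27=1 t=5,i=0
  ##.#.|#  b26=1 t=2,i=1
  ##..#|#  b25=1 t=1,i=11
  ##...|#  b24=1 t=0,i=3
  #.###|.  b23=0 t=2,i=11
  #.##.|#  b22=1 t=1,i=2
  #.#.#|.  b21=0 t=2,i=2
  #.#..|.  b20=0 t=3,i=8
  #..##|.  b19=0 t=4,i=4
  #..#.|#  b18=1 t=1,i=12
  #...#|.  b17=0 t=0,i=11
  #....|.  b16=0 t=0,i=4
  .####|#  b15=1 t=5,i=10
  .###.|.  b14=0 t=0,i=1
  .##.#|.  b13=0 t=2,i=7
  .##..|.  b12=0 t=1,i=3
  .#.##|.  b11=0 t=1,i=1
  .#.#.|.  b10=0 t=2,i=3
  .#..#|.  b9=0 t=4,i=3
  .#...|.  b8=0 t=3,i=9
  ..###|#  b7=1 t=0,i=0
  ..##.|.  b6=0 t=3,i=0
  ..#.#|#  b5=1 t=1,i=0
  ..#..|#  b4=1 t=4,i=2
  ...##|.  b3=0 t=0,i=6
  ...#.|#  b2=1 t=1,i=6
  ....#|.  b1=0 t=0,i=5
  .....|#  b0=1 t=4,i=9
  bits 01111111010001001000000010110101 = 2135195829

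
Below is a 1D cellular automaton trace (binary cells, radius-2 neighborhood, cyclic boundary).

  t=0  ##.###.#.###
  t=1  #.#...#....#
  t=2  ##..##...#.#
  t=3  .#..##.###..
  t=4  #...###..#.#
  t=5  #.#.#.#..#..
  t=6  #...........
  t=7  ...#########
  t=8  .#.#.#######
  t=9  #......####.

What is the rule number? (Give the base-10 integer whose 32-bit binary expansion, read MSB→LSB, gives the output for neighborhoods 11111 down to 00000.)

3691131111

  ##### -> #   bit 31 = 1  t=0,i=11
  ####. -> #   bit 30 = 1  t=0,i=0
  ###.# -> .   bit 29 = 0  t=0,i=1
  ###.. -> #   bit 28 = 1  t=2,i=1
  ##.## -> #   bit 27 = 1  t=0,i=2
  ##.#. -> #   bit 26 = 1  t=0,i=6
  ##..# -> .   bit 25 = 0  t=2,i=2
  ##... -> .   bit 24 = 0  t=2,i=6
  #.### -> .   bit 23 = 0  t=0,i=3
  #.##. -> .   bit 22 = 0  t=4,i=11
  #.#.# -> .   bit 21 = 0  t=0,i=7
  #.#.. -> .   bit 20 = 0  t=1,i=2
  #..## -> .   bit 19 = 0  t=2,i=3
  #..#. -> .   bit 18 = 0  t=4,i=8
  #...# -> #   bit 17 = 1  t=1,i=4
  #.... -> .   bit 16 = 0  t=1,i=8
  .#### -> .   bit 15 = 0  t=0,i=10
  .###. -> .   bit 14 = 0  t=0,i=4
  .##.# -> #   bit 13 = 1  t=1,i=0
  .##.. -> #   bit 12 = 1  t=2,i=5
  .#.## -> .   bit 11 = 0  t=0,i=8
  .#.#. -> .   bit 10 = 0  t=5,i=1
  .#..# -> .   bit 9 = 0  t=3,i=2
  .#... -> .   bit 8 = 0  t=1,i=3
  ..### -> #   bit 7 = 1  t=4,i=4
  ..##. -> #   bit 6 = 1  t=1,i=11
  ..#.# -> #   bit 5 = 1  t=2,i=9
  ..#.. -> .   bit 4 = 0  t=1,i=6
  ...## -> .   bit 3 = 0  t=1,i=10
  ...#. -> #   bit 2 = 1  t=1,i=5
  ....# -> #   bit 1 = 1  t=1,i=9
  ..... -> #   bit 0 = 1  t=6,i=3
  bits 11011100000000100011000011100111 = 3691131111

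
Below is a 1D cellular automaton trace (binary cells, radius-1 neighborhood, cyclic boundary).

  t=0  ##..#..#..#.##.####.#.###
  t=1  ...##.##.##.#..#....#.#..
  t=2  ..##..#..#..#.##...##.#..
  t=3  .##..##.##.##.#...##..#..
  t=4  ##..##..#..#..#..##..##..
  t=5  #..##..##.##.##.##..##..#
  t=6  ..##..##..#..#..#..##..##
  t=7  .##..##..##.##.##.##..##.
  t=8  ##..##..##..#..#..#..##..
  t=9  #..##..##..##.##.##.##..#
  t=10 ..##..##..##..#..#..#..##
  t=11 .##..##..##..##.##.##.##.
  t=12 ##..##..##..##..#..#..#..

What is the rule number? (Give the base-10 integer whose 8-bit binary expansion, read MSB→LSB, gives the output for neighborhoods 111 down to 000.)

  [7] ### => .  t=0,i=0
  [6] ##. => .  t=0,i=1
  [5] #.# => .  t=0,i=11
  [4] #.. => .  t=0,i=2
  [3] .## => #  t=0,i=12
  [2] .#. => #  t=0,i=4
  [1] ..# => #  t=0,i=3
  [0] ... => .  t=1,i=0
  bits 00001110 = 14

14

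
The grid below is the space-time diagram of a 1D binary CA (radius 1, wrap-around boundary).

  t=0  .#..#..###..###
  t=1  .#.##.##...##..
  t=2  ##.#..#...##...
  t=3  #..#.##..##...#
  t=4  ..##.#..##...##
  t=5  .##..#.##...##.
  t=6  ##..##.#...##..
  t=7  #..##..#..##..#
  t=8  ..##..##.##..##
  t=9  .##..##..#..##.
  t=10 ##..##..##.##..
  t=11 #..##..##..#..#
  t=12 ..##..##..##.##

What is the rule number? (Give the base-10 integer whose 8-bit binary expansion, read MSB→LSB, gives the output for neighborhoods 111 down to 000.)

  [7] ### => .  t=0,i=8
  [6] ##. => .  t=0,i=9
  [5] #.# => .  t=0,i=0
  [4] #.. => .  t=0,i=2
  [3] .## => #  t=0,i=7
  [2] .#. => #  t=0,i=1
  [1] ..# => #  t=0,i=3
  [0] ... => .  t=1,i=9
  bits 00001110 = 14

14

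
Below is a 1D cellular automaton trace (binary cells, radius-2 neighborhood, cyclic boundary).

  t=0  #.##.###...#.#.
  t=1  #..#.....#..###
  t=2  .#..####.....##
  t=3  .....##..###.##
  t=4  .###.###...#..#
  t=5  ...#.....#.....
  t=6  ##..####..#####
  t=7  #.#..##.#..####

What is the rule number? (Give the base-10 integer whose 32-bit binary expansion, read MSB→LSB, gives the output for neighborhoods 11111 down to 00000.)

3793990979

  [31] ##### => #  t=6,i=12
  [30] ####. => #  t=1,i=14
  [29] ###.# => #  t=3,i=11
  [28] ###.. => .  t=0,i=7
  [27] ##.## => .  t=0,i=4
  [26] ##.#. => .  t=2,i=0
  [25] ##..# => #  t=1,i=1
  [24] ##... => .  t=0,i=8
  [23] #.### => .  t=0,i=5
  [22] #.##. => .  t=0,i=2
  [21] #.#.# => #  t=0,i=0
  [20] #.#.. => .  t=2,i=1
  [19] #..## => .  t=1,i=11
  [18] #..#. => .  t=1,i=2
  [17] #...# => #  t=0,i=9
  [16] #.... => #  t=1,i=5
  [15] .#### => #  t=1,i=13
  [14] .###. => .  t=0,i=6
  [13] .##.# => #  t=0,i=3
  [12] .##.. => #  t=3,i=6
  [11] .#.## => .  t=0,i=1
  [10] .#.#. => #  t=0,i=12
  [9] .#..# => .  t=1,i=10
  [8] .#... => #  t=1,i=4
  [7] ..### => .  t=1,i=12
  [6] ..##. => #  t=2,i=13
  [5] ..#.# => .  t=0,i=11
  [4] ..#.. => .  t=1,i=3
  [3] ...## => .  t=2,i=12
  [2] ...#. => .  t=0,i=10
  [1] ....# => #  t=1,i=7
  [0] ..... => #  t=1,i=6
  bits 11100010001000111011010101000011 = 3793990979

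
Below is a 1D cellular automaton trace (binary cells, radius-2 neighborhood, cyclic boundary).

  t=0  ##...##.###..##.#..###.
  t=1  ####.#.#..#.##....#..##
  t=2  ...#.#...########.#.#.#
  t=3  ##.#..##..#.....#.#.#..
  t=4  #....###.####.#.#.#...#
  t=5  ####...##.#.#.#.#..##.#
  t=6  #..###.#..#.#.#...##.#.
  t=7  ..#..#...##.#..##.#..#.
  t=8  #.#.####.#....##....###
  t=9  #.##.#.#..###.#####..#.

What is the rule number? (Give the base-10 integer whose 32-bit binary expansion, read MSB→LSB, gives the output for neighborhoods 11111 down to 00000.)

963615090

  nb #####: next=.  (t=1,i=0, bit31=0)
  nb ####.: next=.  (t=1,i=2, bit30=0)
  nb ###.#: next=#  (t=0,i=21, bit29=1)
  nb ###..: next=#  (t=0,i=10, bit28=1)
  nb ##.##: next=#  (t=0,i=7, bit27=1)
  nb ##.#.: next=.  (t=0,i=15, bit26=0)
  nb ##..#: next=.  (t=0,i=11, bit25=0)
  nb ##...: next=#  (t=0,i=2, bit24=1)
  nb #.###: next=.  (t=0,i=8, bit23=0)
  nb #.##.: next=#  (t=0,i=0, bit22=1)
  nb #.#.#: next=#  (t=1,i=5, bit21=1)
  nb #.#..: next=.  (t=0,i=16, bit20=0)
  nb #..##: next=#  (t=0,i=12, bit19=1)
  nb #..#.: next=#  (t=1,i=9, bit18=1)
  nb #...#: next=#  (t=0,i=3, bit17=1)
  nb #....: next=#  (t=1,i=15, bit16=1)
  nb .####: next=#  (t=1,i=22, bit15=1)
  nb .###.: next=.  (t=0,i=9, bit14=0)
  nb .##.#: next=.  (t=0,i=6, bit13=0)
  nb .##..: next=#  (t=0,i=1, bit12=1)
  nb .#.##: next=#  (t=1,i=11, bit11=1)
  nb .#.#.: next=.  (t=1,i=6, bit10=0)
  nb .#..#: next=.  (t=0,i=17, bit9=0)
  nb .#...: next=#  (t=2,i=0, bit8=1)
  nb ..###: next=.  (t=0,i=19, bit7=0)
  nb ..##.: next=#  (t=0,i=5, bit6=1)
  nb ..#.#: next=#  (t=1,i=10, bit5=1)
  nb ..#..: next=#  (t=1,i=18, bit4=1)
  nb ...##: next=.  (t=0,i=4, bit3=0)
  nb ...#.: next=.  (t=1,i=17, bit2=0)
  nb ....#: next=#  (t=1,i=16, bit1=1)
  nb .....: next=.  (t=3,i=13, bit0=0)
  bits 00111001011011111001100101110010 = 963615090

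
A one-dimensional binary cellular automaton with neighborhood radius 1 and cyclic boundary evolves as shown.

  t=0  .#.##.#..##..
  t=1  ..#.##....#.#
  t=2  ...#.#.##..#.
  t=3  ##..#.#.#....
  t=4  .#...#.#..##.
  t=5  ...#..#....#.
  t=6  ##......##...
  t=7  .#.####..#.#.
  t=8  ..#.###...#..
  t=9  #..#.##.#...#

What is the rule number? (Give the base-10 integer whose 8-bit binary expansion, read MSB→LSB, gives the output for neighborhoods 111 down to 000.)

225

  ### -> #   bit 7 = 1  t=7,i=4
  ##. -> #   bit 6 = 1  t=0,i=4
  #.# -> #   bit 5 = 1  t=0,i=2
  #.. -> .   bit 4 = 0  t=0,i=7
  .## -> .   bit 3 = 0  t=0,i=3
  .#. -> .   bit 2 = 0  t=0,i=1
  ..# -> .   bit 1 = 0  t=0,i=0
  ... -> #   bit 0 = 1  t=0,i=12
  bits 11100001 = 225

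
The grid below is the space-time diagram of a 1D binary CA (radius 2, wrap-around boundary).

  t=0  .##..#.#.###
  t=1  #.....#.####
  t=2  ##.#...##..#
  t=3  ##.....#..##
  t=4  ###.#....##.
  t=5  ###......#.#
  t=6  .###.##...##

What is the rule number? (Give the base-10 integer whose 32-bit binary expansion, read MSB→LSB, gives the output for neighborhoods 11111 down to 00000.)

2038975681

  [31] ##### => .  t=1,i=10
  [30] ####. => #  t=1,i=11
  [29] ###.# => #  t=0,i=11
  [28] ###.. => #  t=1,i=0
  [27] ##.## => #  t=0,i=0
  [26] ##.#. => .  t=2,i=2
  [25] ##..# => .  t=0,i=3
  [24] ##... => #  t=1,i=1
  [23] #.### => #  t=0,i=9
  [22] #.##. => .  t=0,i=1
  [21] #.#.# => .  t=0,i=7
  [20] #.#.. => .  t=2,i=3
  [19] #..## => #  t=2,i=10
  [18] #..#. => .  t=0,i=4
  [17] #...# => .  t=2,i=5
  [16] #.... => .  t=1,i=2
  [15] .#### => .  t=1,i=9
  [14] .###. => #  t=0,i=10
  [13] .##.# => .  t=4,i=10
  [12] .##.. => .  t=0,i=2
  [11] .#.## => #  t=0,i=8
  [10] .#.#. => #  t=0,i=6
  [9] .#..# => .  t=3,i=8
  [8] .#... => .  t=2,i=4
  [7] ..### => #  t=2,i=11
  [6] ..##. => #  t=2,i=7
  [5] ..#.# => .  t=0,i=5
  [4] ..#.. => .  t=3,i=7
  [3] ...## => .  t=2,i=6
  [2] ...#. => .  t=1,i=5
  [1] ....# => .  t=1,i=4
  [0] ..... => #  t=1,i=3
  bits 01111001100010000100110011000001 = 2038975681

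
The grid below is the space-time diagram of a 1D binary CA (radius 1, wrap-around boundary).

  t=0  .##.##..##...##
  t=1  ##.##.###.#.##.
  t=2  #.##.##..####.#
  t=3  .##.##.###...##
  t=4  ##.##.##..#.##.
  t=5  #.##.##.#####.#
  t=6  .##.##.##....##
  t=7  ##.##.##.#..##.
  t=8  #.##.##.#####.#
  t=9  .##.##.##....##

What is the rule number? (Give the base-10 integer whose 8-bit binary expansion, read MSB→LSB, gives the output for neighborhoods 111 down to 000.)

62

  ###|.  b7=0 t=1,i=7
  ##.|.  b6=0 t=0,i=2
  #.#|#  b5=1 t=0,i=0
  #..|#  b4=1 t=0,i=6
  .##|#  b3=1 t=0,i=1
  .#.|#  b2=1 t=1,i=10
  ..#|#  b1=1 t=0,i=7
  ...|.  b0=0 t=0,i=11
  bits 00111110 = 62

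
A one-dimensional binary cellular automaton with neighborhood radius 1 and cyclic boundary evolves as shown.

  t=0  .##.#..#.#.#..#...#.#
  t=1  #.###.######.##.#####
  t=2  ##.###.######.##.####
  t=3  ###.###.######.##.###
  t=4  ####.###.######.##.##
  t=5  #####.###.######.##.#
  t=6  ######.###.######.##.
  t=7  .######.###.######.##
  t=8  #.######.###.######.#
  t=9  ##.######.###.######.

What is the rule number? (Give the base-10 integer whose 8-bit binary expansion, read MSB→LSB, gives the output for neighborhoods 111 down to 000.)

231

  [7] ### => #  t=1,i=3
  [6] ##. => #  t=0,i=2
  [5] #.# => #  t=0,i=0
  [4] #.. => .  t=0,i=5
  [3] .## => .  t=0,i=1
  [2] .#. => #  t=0,i=4
  [1] ..# => #  t=0,i=6
  [0] ... => #  t=0,i=16
  bits 11100111 = 231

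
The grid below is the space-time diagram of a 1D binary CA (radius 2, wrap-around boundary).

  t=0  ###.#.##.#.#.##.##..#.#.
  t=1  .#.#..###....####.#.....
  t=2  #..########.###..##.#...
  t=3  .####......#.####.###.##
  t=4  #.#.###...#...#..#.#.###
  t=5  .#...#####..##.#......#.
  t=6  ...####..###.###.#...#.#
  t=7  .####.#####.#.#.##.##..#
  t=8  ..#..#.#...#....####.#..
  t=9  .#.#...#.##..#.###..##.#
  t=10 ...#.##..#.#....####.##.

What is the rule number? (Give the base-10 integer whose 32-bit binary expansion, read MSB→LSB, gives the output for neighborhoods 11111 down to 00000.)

  #####|.  b31=0 t=2,i=5
  ####.|.  b30=0 t=1,i=15
  ###.#|.  b29=0 t=0,i=2
  ###..|#  b28=1 t=1,i=8
  ##.##|#  b27=1 t=0,i=15
  ##.#.|#  b26=1 t=0,i=3
  ##..#|#  b25=1 t=0,i=18
  ##...|#  b24=1 t=1,i=9
  #.###|.  b23=0 t=0,i=0
  #.##.|#  b22=1 t=0,i=6
  #.#.#|.  b21=0 t=0,i=4
  #.#..|#  b20=1 t=1,i=3
  #..##|#  b19=1 t=1,i=5
  #..#.|.  b18=0 t=0,i=19
  #...#|#  b17=1 t=2,i=22
  #....|#  b16=1 t=1,i=10
  .####|#  b15=1 t=1,i=14
  .###.|#  b14=1 t=0,i=1
  .##.#|#  b13=1 t=0,i=7
  .##..|.  b12=0 t=0,i=17
  .#.##|.  b11=0 t=0,i=5
  .#.#.|.  b10=0 t=0,i=10
  .#..#|#  b9=1 t=1,i=4
  .#...|.  b8=0 t=1,i=19
  ..###|#  b7=1 t=1,i=6
  ..##.|.  b6=0 t=2,i=17
  ..#.#|.  b5=0 t=0,i=20
  ..#..|.  b4=0 t=2,i=0
  ...##|#  b3=1 t=1,i=12
  ...#.|#  b2=1 t=1,i=0
  ....#|.  b1=0 t=1,i=11
  .....|.  b0=0 t=1,i=21
  bits 00011111010110111110001010001100 = 526115468

526115468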